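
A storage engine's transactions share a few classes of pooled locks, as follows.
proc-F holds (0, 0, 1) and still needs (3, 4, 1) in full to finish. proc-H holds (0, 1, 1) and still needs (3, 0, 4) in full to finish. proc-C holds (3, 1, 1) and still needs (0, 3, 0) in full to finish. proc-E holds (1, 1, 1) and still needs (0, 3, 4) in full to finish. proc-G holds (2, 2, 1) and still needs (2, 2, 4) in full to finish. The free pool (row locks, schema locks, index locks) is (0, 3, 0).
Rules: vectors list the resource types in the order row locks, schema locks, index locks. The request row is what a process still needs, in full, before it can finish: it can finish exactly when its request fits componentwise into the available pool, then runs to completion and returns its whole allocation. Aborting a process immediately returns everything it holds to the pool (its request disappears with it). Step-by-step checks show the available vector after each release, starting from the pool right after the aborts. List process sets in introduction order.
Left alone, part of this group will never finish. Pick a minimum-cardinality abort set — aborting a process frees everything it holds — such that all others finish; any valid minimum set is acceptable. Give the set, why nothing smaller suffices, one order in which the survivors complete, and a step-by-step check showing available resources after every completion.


Minimum abort set: proc-H and proc-E.
Key observation: the returned (1, 2, 2) from proc-H and proc-E is what brings proc-G — unrunnable before, under any order — into play at step 3.
Minimality, checking each single-abort alternative: proc-F alone leaves proc-H blocked (short on index locks); proc-H alone leaves proc-E blocked (short on index locks); proc-C alone leaves proc-H blocked (short on index locks); proc-E alone leaves proc-H blocked (short on index locks); proc-G alone leaves proc-H blocked (short on index locks).
One survivor order: proc-C, proc-F, proc-G. Walking it through (post-abort pool first):
  pool = (1, 5, 2)
  proc-C needs (0, 3, 0) <= (1, 5, 2) -> finishes; pool += (3, 1, 1) = (4, 6, 3)
  proc-F needs (3, 4, 1) <= (4, 6, 3) -> finishes; pool += (0, 0, 1) = (4, 6, 4)
  proc-G needs (2, 2, 4) <= (4, 6, 4) -> finishes; pool += (2, 2, 1) = (6, 8, 5)


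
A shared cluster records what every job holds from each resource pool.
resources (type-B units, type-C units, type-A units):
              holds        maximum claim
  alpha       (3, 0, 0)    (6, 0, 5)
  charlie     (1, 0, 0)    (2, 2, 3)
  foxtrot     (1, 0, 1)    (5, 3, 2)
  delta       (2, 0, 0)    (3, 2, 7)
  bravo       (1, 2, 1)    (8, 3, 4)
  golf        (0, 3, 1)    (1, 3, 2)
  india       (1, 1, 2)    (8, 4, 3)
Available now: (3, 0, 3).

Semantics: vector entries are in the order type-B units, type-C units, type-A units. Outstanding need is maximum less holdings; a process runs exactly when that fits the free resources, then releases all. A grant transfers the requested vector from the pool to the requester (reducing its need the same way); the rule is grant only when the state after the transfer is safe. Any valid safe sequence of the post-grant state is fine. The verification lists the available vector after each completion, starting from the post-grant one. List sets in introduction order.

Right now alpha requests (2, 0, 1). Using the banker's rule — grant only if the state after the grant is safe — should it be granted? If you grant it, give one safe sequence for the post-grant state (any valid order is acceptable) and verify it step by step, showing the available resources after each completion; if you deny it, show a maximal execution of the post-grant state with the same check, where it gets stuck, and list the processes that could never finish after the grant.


DENY: after the grant no complete ordering would exist.
Key observation: after golf, charlie the pool peaks at (2, 3, 3), and each blocked process is short somewhere: alpha on type-A units; foxtrot on type-B units; delta on type-A units; bravo on type-B units; india on type-B units.
After a pretend grant, a maximal execution: golf, charlie — then nothing else fits. Verifying each step:
  pool = (1, 0, 2)
  run golf (needs (1, 0, 1), free (1, 0, 2)); after release of (0, 3, 1) the pool is (1, 3, 3)
  run charlie (needs (1, 2, 3), free (1, 3, 3)); after release of (1, 0, 0) the pool is (2, 3, 3)
  blocked: alpha wants (1, 0, 4), pool (2, 3, 3) — not enough type-A units
  blocked: foxtrot wants (4, 3, 1), pool (2, 3, 3) — not enough type-B units
  blocked: delta wants (1, 2, 7), pool (2, 3, 3) — not enough type-A units
  blocked: bravo wants (7, 1, 3), pool (2, 3, 3) — not enough type-B units
  blocked: india wants (7, 3, 1), pool (2, 3, 3) — not enough type-B units
Post-grant, the permanently blocked set is alpha, foxtrot, delta, bravo and india.


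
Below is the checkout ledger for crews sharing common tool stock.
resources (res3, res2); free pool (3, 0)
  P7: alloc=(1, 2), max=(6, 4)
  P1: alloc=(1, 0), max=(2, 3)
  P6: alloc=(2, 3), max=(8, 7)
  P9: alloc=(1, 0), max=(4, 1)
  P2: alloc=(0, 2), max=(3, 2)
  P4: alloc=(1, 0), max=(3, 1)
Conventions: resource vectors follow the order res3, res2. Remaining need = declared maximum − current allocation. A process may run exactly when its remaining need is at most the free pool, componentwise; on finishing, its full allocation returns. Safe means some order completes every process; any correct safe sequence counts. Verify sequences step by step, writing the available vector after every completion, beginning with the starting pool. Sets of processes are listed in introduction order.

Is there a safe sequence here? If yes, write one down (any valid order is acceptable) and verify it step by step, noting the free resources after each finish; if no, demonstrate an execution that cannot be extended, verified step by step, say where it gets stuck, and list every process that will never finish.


SAFE — a valid safe sequence is P2, P9, P4, P7, P1, P6.
Key observation: the first exact fit in this order is P2 — it needs (3, 0) with (3, 0) free, meeting a requested resource to the last unit.
Verifying each step:
  pool = (3, 0)
  P2: need (3, 0) fits (3, 0); releases (0, 2), pool now (3, 2)
  P9: need (3, 1) fits (3, 2); releases (1, 0), pool now (4, 2)
  P4: need (2, 1) fits (4, 2); releases (1, 0), pool now (5, 2)
  P7: need (5, 2) fits (5, 2); releases (1, 2), pool now (6, 4)
  P1: need (1, 3) fits (6, 4); releases (1, 0), pool now (7, 4)
  P6: need (6, 4) fits (7, 4); releases (2, 3), pool now (9, 7)


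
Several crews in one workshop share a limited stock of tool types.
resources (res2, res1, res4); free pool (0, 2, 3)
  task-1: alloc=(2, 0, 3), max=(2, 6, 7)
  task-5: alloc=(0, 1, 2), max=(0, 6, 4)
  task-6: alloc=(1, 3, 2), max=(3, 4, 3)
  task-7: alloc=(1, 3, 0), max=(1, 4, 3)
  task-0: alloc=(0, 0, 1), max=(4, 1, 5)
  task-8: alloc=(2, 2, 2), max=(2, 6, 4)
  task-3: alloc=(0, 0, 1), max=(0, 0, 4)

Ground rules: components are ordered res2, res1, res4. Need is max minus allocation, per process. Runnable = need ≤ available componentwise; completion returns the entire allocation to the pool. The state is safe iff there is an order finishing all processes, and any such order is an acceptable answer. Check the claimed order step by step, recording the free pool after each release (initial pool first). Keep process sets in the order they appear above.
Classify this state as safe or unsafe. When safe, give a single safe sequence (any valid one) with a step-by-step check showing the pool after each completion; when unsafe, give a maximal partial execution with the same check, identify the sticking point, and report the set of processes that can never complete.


SAFE. One safe sequence: task-7, task-5, task-3, task-1, task-8, task-0, task-6.
Key observation: the order's first zero-slack moment is task-7 ((0, 1, 3) needed, (0, 2, 3) free — a requested resource with nothing to spare).
Verifying each step:
  pool = (0, 2, 3)
  task-7: need (0, 1, 3) fits (0, 2, 3); releases (1, 3, 0), pool now (1, 5, 3)
  task-5: need (0, 5, 2) fits (1, 5, 3); releases (0, 1, 2), pool now (1, 6, 5)
  task-3: need (0, 0, 3) fits (1, 6, 5); releases (0, 0, 1), pool now (1, 6, 6)
  task-1: need (0, 6, 4) fits (1, 6, 6); releases (2, 0, 3), pool now (3, 6, 9)
  task-8: need (0, 4, 2) fits (3, 6, 9); releases (2, 2, 2), pool now (5, 8, 11)
  task-0: need (4, 1, 4) fits (5, 8, 11); releases (0, 0, 1), pool now (5, 8, 12)
  task-6: need (2, 1, 1) fits (5, 8, 12); releases (1, 3, 2), pool now (6, 11, 14)


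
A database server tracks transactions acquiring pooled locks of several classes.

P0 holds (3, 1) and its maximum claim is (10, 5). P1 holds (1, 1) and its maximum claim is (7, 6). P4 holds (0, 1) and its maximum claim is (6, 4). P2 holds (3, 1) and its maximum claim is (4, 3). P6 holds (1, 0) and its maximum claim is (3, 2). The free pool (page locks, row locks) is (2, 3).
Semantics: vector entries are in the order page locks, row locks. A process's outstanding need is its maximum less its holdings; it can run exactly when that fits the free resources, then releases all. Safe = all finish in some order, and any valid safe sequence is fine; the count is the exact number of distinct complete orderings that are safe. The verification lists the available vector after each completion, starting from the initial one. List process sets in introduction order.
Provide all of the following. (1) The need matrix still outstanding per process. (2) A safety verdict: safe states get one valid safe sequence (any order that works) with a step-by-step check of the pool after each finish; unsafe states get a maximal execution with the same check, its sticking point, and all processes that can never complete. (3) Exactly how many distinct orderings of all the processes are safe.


(1) Outstanding need per process (order page locks, row locks):
  P0: (7, 4)
  P1: (6, 5)
  P4: (6, 3)
  P2: (1, 2)
  P6: (2, 2)
(2) SAFE. One safe sequence: P2, P6, P4, P1, P0.
Key observation: the order's first zero-slack moment is P4 ((6, 3) needed, (6, 4) free — a requested resource with nothing to spare).
Walking it through:
  pool = (2, 3)
  P2: need (1, 2) fits (2, 3); releases (3, 1), pool now (5, 4)
  P6: need (2, 2) fits (5, 4); releases (1, 0), pool now (6, 4)
  P4: need (6, 3) fits (6, 4); releases (0, 1), pool now (6, 5)
  P1: need (6, 5) fits (6, 5); releases (1, 1), pool now (7, 6)
  P0: need (7, 4) fits (7, 6); releases (3, 1), pool now (10, 7)
(3) The exact count: 2 of the possible complete orderings are safe sequences.


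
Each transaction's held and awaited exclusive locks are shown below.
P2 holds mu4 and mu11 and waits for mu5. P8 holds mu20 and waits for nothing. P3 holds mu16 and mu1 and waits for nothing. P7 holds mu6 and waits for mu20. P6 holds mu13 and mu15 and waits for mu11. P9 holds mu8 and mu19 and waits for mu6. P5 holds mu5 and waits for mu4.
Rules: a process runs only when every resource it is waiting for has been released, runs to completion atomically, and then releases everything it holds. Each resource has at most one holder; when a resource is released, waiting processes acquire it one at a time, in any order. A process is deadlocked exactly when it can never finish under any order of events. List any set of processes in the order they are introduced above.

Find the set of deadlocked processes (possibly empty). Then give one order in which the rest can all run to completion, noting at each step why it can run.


Deadlocked: P2, P6 and P5.
Key observation: the knot is the closed ring of waits P2 -> P5 -> P2; P6 waits into the deadlock from upstream.
The rest can finish in the order P3, P8, P7, P9.
Check, step by step:
  run P3 (it waits on nothing); releases mu16 and mu1
  run P8 (it waits on nothing); releases mu20
  P7: everything it awaited (mu20) is free; runs, freeing mu6
  P9: everything it awaited (mu6) is free; runs, freeing mu8 and mu19


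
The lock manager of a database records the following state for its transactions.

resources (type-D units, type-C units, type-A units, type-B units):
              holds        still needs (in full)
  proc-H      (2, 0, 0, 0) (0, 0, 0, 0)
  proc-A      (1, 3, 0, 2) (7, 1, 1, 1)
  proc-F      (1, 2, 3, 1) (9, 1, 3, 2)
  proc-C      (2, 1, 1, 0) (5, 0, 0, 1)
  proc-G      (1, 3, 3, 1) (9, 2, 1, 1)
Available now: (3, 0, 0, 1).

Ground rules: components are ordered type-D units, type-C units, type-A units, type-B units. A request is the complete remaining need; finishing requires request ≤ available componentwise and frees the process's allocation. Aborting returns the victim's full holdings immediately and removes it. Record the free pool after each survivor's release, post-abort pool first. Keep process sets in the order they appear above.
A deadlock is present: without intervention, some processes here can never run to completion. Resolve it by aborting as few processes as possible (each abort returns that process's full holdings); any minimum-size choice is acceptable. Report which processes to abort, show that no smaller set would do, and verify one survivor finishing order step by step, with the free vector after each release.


The answer: abort proc-F.
Key observation: the returned (1, 2, 3, 1) from proc-F is what brings proc-G — unrunnable before, under any order — into play at step 4.
No smaller set exists: with zero aborts the deadlock remains.
The survivors complete as proc-H, proc-C, proc-A, proc-G. Step-by-step check (starting from the post-abort pool):
  pool = (4, 2, 3, 2)
  proc-H: need (0, 0, 0, 0) fits (4, 2, 3, 2); releases (2, 0, 0, 0), pool now (6, 2, 3, 2)
  proc-C: need (5, 0, 0, 1) fits (6, 2, 3, 2); releases (2, 1, 1, 0), pool now (8, 3, 4, 2)
  proc-A: need (7, 1, 1, 1) fits (8, 3, 4, 2); releases (1, 3, 0, 2), pool now (9, 6, 4, 4)
  proc-G: need (9, 2, 1, 1) fits (9, 6, 4, 4); releases (1, 3, 3, 1), pool now (10, 9, 7, 5)


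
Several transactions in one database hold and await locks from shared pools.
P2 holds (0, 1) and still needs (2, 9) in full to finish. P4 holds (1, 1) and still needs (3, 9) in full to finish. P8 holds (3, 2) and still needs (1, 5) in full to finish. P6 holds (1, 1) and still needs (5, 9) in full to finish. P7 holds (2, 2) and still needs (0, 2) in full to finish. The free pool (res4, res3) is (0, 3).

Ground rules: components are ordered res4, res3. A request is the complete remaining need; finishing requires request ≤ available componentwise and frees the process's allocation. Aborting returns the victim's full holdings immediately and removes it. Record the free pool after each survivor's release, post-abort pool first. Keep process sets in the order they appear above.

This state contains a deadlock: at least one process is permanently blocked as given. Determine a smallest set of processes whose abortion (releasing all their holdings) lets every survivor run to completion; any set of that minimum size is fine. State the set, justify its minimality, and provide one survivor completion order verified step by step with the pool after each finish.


Abort P2 and P4.
Key observation: P6 could never have finished before the abort; with (1, 2) returned by P2 and P4, it fits at step 3.
Minimality, checking each single-abort alternative: P2 alone leaves P4 blocked (short on res3); P4 alone leaves P2 blocked (short on res3); P8 alone leaves P2 blocked (short on res3); P6 alone leaves P2 blocked (short on res3); P7 alone leaves P2 blocked (short on res3).
One survivor order: P8, P7, P6. Verifying each step (post-abort pool first):
  pool = (1, 5)
  P8 needs (1, 5) <= (1, 5) -> finishes; pool += (3, 2) = (4, 7)
  P7 needs (0, 2) <= (4, 7) -> finishes; pool += (2, 2) = (6, 9)
  P6 needs (5, 9) <= (6, 9) -> finishes; pool += (1, 1) = (7, 10)


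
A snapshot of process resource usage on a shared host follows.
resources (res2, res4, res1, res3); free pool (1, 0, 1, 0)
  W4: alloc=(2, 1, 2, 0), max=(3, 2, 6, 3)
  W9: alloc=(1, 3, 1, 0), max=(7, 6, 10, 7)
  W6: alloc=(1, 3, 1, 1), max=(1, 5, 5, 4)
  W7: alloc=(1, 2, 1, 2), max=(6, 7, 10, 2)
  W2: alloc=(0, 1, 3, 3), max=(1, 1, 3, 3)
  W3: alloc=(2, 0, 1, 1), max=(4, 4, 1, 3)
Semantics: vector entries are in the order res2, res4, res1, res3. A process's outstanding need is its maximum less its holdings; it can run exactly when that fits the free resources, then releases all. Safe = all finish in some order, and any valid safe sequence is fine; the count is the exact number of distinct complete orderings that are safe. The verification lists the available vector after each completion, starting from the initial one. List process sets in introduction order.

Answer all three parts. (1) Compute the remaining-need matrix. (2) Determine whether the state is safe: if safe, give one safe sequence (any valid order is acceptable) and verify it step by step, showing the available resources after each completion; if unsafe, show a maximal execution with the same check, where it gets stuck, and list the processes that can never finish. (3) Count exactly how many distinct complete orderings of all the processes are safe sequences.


(1) Outstanding need per process (order res2, res4, res1, res3):
  W4: (1, 1, 4, 3)
  W9: (6, 3, 9, 7)
  W6: (0, 2, 4, 3)
  W7: (5, 5, 9, 0)
  W2: (1, 0, 0, 0)
  W3: (2, 4, 0, 2)
(2) UNSAFE — no complete ordering exists.
Key observation: after W2, W4, W6, W3 complete, (6, 5, 8, 5) is the best the pool ever gets, yet each leftover process wants more res1.
Going as far as possible: W2, W4, W6, W3; after that, nothing fits. Verifying each step:
  pool = (1, 0, 1, 0)
  run W2 (needs (1, 0, 0, 0), free (1, 0, 1, 0)); after release of (0, 1, 3, 3) the pool is (1, 1, 4, 3)
  run W4 (needs (1, 1, 4, 3), free (1, 1, 4, 3)); after release of (2, 1, 2, 0) the pool is (3, 2, 6, 3)
  run W6 (needs (0, 2, 4, 3), free (3, 2, 6, 3)); after release of (1, 3, 1, 1) the pool is (4, 5, 7, 4)
  run W3 (needs (2, 4, 0, 2), free (4, 5, 7, 4)); after release of (2, 0, 1, 1) the pool is (6, 5, 8, 5)
  W9 still needs (6, 3, 9, 7) but only (6, 5, 8, 5) is free — short on res1 and res3
  W7 still needs (5, 5, 9, 0) but only (6, 5, 8, 5) is free — short on res1
Permanently blocked: W9 and W7.
(3) Precisely 0 of the possible complete orderings are safe sequences.


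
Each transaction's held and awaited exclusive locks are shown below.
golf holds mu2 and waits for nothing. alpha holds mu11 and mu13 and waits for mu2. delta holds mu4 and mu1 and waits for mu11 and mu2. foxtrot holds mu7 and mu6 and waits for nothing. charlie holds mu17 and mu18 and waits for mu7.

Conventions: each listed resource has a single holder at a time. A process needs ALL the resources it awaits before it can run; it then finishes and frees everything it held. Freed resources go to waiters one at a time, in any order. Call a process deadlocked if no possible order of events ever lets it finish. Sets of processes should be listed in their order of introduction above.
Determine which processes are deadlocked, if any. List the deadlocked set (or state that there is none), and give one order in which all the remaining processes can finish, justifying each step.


The deadlocked set is empty.
Key observation: all waits point, directly or indirectly, at processes that can finish, so nothing is permanently blocked.
One completion order for the rest: golf, foxtrot, alpha, charlie, delta.
Walking it through:
  run golf (it waits on nothing); releases mu2
  run foxtrot (it waits on nothing); releases mu7 and mu6
  alpha: everything it awaited (mu2) is free; runs, freeing mu11 and mu13
  charlie: everything it awaited (mu7) is free; runs, freeing mu17 and mu18
  delta: everything it awaited (mu11 and mu2) is free; runs, freeing mu4 and mu1


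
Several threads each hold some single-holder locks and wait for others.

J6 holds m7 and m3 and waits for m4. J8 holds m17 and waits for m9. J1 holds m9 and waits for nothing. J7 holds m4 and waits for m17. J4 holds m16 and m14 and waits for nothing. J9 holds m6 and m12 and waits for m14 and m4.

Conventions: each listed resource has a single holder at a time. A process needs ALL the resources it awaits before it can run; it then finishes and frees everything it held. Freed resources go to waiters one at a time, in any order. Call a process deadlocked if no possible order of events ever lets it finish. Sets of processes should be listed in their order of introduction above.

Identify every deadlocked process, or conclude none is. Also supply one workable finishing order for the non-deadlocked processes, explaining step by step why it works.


No process is deadlocked.
Key observation: the wait relation is loop-free; peeling off processes with no waits unwinds the whole state.
The rest can finish in the order J1, J4, J8, J7, J9, J6.
Walking it through:
  run J1 (it waits on nothing); releases m9
  run J4 (it waits on nothing); releases m16 and m14
  J8: everything it awaited (m9) is free; runs, freeing m17
  J7: everything it awaited (m17) is free; runs, freeing m4
  J9: everything it awaited (m14 and m4) is free; runs, freeing m6 and m12
  J6: everything it awaited (m4) is free; runs, freeing m7 and m3


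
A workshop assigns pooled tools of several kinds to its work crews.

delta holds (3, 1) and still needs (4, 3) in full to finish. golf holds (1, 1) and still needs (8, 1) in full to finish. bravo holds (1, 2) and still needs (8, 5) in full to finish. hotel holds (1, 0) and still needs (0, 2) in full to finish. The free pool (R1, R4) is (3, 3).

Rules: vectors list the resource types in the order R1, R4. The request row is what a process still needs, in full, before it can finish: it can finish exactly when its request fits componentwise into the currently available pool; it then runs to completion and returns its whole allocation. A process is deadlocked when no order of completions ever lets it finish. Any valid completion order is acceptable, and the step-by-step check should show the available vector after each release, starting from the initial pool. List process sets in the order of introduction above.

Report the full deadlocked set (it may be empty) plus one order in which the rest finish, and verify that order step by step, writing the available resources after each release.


The deadlocked set is golf and bravo.
Key observation: even finishing hotel, delta leaves just (7, 4) free — too little R1 for any of the remaining processes.
The rest can finish in the order hotel, delta. Walking it through:
  pool = (3, 3)
  run hotel (needs (0, 2), free (3, 3)); after release of (1, 0) the pool is (4, 3)
  run delta (needs (4, 3), free (4, 3)); after release of (3, 1) the pool is (7, 4)
The stuck group stays short no matter what:
  golf still needs (8, 1) but only (7, 4) is free — short on R1
  bravo still needs (8, 5) but only (7, 4) is free — short on R1 and R4


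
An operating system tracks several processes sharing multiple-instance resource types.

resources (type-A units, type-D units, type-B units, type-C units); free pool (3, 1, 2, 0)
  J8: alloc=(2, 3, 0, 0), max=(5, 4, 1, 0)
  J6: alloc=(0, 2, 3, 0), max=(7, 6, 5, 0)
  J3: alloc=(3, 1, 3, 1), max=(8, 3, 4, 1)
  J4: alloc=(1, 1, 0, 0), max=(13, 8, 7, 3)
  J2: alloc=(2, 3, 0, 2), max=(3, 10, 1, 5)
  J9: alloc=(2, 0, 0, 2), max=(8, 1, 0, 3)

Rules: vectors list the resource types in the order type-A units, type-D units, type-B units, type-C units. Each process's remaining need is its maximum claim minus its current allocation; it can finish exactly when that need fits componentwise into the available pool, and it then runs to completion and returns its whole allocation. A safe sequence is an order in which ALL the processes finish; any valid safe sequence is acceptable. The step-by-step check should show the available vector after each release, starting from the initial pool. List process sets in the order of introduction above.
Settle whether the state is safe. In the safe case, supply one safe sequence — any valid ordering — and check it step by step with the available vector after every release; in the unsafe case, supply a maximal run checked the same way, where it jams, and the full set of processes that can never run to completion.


The state is SAFE; one workable sequence: J8, J3, J9, J6, J2, J4.
Key observation: reading the order forward, J8 is the first process whose need (3, 1, 1, 0) meets the free pool (3, 1, 2, 0) exactly on a resource it requests.
Check, step by step:
  pool = (3, 1, 2, 0)
  run J8 (needs (3, 1, 1, 0), free (3, 1, 2, 0)); after release of (2, 3, 0, 0) the pool is (5, 4, 2, 0)
  run J3 (needs (5, 2, 1, 0), free (5, 4, 2, 0)); after release of (3, 1, 3, 1) the pool is (8, 5, 5, 1)
  run J9 (needs (6, 1, 0, 1), free (8, 5, 5, 1)); after release of (2, 0, 0, 2) the pool is (10, 5, 5, 3)
  run J6 (needs (7, 4, 2, 0), free (10, 5, 5, 3)); after release of (0, 2, 3, 0) the pool is (10, 7, 8, 3)
  run J2 (needs (1, 7, 1, 3), free (10, 7, 8, 3)); after release of (2, 3, 0, 2) the pool is (12, 10, 8, 5)
  run J4 (needs (12, 7, 7, 3), free (12, 10, 8, 5)); after release of (1, 1, 0, 0) the pool is (13, 11, 8, 5)


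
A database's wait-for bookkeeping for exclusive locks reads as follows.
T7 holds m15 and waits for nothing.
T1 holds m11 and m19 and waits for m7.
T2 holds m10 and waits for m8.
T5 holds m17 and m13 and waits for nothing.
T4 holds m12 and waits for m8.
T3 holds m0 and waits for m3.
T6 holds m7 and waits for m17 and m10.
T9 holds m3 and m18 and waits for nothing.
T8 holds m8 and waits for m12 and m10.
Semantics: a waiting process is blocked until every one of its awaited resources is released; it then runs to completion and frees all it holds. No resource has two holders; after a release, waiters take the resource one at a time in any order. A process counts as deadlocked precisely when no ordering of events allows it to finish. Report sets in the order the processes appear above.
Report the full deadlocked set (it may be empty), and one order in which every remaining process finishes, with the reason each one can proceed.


Deadlocked set: T1, T2, T4, T6 and T8.
Key observation: nobody on the ring T2 -> T8 -> T2 can start until another member finishes, which never happens; T4 is caught in further circular waits and T1 and T6 wait into the deadlock from upstream.
One completion order for the rest: T9, T3, T5, T7.
Walking it through:
  run T9 (it waits on nothing); releases m3 and m18
  T3 waits on m3 — all released -> runs and releases m0
  run T5 (it waits on nothing); releases m17 and m13
  run T7 (it waits on nothing); releases m15


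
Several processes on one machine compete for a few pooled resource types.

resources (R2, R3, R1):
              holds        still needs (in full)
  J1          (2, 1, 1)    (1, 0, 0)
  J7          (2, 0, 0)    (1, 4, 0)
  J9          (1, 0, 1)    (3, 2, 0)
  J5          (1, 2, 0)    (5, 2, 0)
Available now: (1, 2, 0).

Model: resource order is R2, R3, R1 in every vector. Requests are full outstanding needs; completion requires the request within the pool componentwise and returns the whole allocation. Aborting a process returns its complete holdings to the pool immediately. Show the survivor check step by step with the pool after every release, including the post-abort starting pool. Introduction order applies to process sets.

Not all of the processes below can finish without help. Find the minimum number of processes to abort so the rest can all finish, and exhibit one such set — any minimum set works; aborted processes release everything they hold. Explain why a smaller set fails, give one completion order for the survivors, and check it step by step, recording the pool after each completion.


Minimum abort set: J7.
Key observation: J5 could never have finished before the abort; with (2, 0, 0) returned by J7, it fits at step 3.
Minimality: the empty abort set fails — the state is deadlocked as it stands.
The survivors complete as J9, J1, J5. Step-by-step check (starting from the post-abort pool):
  pool = (3, 2, 0)
  J9: need (3, 2, 0) fits (3, 2, 0); releases (1, 0, 1), pool now (4, 2, 1)
  J1: need (1, 0, 0) fits (4, 2, 1); releases (2, 1, 1), pool now (6, 3, 2)
  J5: need (5, 2, 0) fits (6, 3, 2); releases (1, 2, 0), pool now (7, 5, 2)


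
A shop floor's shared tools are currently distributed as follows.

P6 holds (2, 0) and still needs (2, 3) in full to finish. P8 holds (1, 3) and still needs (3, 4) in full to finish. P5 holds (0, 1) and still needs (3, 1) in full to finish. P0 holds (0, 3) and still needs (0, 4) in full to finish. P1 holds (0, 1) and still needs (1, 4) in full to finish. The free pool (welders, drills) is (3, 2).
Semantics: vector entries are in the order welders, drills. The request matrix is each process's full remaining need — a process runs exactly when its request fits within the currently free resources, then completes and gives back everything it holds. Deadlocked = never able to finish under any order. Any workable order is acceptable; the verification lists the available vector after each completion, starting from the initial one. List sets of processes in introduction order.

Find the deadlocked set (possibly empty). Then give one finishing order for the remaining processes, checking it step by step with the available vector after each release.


The deadlocked set is P8, P0 and P1.
Key observation: drills is the bottleneck — with P5, P6 done the pool holds (5, 3), short of every remaining need.
One completion order for the rest: P5, P6. Check, step by step:
  pool = (3, 2)
  run P5 (needs (3, 1), free (3, 2)); after release of (0, 1) the pool is (3, 3)
  run P6 (needs (2, 3), free (3, 3)); after release of (2, 0) the pool is (5, 3)
None of the blocked processes ever fits:
  P8 cannot run: need (3, 4) vs free (5, 3) (insufficient drills)
  P0 cannot run: need (0, 4) vs free (5, 3) (insufficient drills)
  P1 cannot run: need (1, 4) vs free (5, 3) (insufficient drills)


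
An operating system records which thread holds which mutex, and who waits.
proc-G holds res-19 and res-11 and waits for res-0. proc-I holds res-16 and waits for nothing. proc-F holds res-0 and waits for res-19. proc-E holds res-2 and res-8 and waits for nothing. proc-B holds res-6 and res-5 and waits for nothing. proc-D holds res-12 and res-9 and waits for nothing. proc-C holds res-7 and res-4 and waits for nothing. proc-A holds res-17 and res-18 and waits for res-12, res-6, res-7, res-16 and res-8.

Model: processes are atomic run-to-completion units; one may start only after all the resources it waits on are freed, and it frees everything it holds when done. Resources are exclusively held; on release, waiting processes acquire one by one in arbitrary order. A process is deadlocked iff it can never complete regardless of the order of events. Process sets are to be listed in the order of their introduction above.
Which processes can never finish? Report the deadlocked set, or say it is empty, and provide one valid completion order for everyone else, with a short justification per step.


Deadlocked: proc-G and proc-F.
Key observation: the loop proc-G -> proc-F -> proc-G blocks itself forever; no other process is dragged down with it.
One completion order for the rest: proc-C, proc-B, proc-E, proc-D, proc-I, proc-A.
Verifying each step:
  proc-C waits on nothing -> runs at once and releases res-7 and res-4
  proc-B waits on nothing -> runs at once and releases res-6 and res-5
  proc-E waits on nothing -> runs at once and releases res-2 and res-8
  proc-D waits on nothing -> runs at once and releases res-12 and res-9
  proc-I waits on nothing -> runs at once and releases res-16
  proc-A waits on res-12, res-6, res-7, res-16 and res-8 — all released -> runs and releases res-17 and res-18


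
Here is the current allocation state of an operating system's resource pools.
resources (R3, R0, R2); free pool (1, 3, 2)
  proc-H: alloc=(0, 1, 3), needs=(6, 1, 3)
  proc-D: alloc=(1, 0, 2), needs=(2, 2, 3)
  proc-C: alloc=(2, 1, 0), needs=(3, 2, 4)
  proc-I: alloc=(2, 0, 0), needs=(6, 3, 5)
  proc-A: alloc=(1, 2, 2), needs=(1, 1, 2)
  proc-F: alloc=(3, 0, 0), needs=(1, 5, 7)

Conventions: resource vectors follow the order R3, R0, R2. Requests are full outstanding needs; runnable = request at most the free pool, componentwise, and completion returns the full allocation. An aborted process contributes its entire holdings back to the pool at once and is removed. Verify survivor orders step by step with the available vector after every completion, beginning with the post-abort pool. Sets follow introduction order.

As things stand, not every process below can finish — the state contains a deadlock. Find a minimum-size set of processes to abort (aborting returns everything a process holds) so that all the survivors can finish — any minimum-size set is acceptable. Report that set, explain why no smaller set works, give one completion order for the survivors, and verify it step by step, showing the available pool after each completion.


Abort proc-F.
Key observation: proc-H was stuck for good until proc-F gave back (3, 0, 0); in the order shown it finishes at step 3.
No smaller set exists: with zero aborts the deadlock remains.
One survivor order: proc-A, proc-D, proc-H, proc-C, proc-I. Verifying each step (post-abort pool first):
  pool = (4, 3, 2)
  proc-A needs (1, 1, 2) <= (4, 3, 2) -> finishes; pool += (1, 2, 2) = (5, 5, 4)
  proc-D needs (2, 2, 3) <= (5, 5, 4) -> finishes; pool += (1, 0, 2) = (6, 5, 6)
  proc-H needs (6, 1, 3) <= (6, 5, 6) -> finishes; pool += (0, 1, 3) = (6, 6, 9)
  proc-C needs (3, 2, 4) <= (6, 6, 9) -> finishes; pool += (2, 1, 0) = (8, 7, 9)
  proc-I needs (6, 3, 5) <= (8, 7, 9) -> finishes; pool += (2, 0, 0) = (10, 7, 9)


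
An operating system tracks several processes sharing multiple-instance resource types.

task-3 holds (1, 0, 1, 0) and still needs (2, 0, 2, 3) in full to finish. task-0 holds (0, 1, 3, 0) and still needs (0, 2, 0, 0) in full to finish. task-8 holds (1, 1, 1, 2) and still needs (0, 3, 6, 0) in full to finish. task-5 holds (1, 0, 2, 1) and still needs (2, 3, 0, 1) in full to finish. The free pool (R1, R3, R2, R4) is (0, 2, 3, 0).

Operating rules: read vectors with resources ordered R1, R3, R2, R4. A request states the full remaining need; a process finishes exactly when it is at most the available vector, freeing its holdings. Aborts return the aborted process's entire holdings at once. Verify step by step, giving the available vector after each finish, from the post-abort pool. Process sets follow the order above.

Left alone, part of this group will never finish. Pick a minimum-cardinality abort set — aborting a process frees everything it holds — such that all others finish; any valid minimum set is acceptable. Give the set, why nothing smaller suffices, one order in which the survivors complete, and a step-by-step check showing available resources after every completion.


The answer: abort task-3.
Key observation: the returned (1, 0, 1, 0) from task-3 is what brings task-5 — unrunnable before, under any order — into play at step 3.
Minimality: the empty abort set fails — the state is deadlocked as it stands.
The survivors complete as task-0, task-8, task-5. Step-by-step check (starting from the post-abort pool):
  pool = (1, 2, 4, 0)
  task-0 needs (0, 2, 0, 0) <= (1, 2, 4, 0) -> finishes; pool += (0, 1, 3, 0) = (1, 3, 7, 0)
  task-8 needs (0, 3, 6, 0) <= (1, 3, 7, 0) -> finishes; pool += (1, 1, 1, 2) = (2, 4, 8, 2)
  task-5 needs (2, 3, 0, 1) <= (2, 4, 8, 2) -> finishes; pool += (1, 0, 2, 1) = (3, 4, 10, 3)


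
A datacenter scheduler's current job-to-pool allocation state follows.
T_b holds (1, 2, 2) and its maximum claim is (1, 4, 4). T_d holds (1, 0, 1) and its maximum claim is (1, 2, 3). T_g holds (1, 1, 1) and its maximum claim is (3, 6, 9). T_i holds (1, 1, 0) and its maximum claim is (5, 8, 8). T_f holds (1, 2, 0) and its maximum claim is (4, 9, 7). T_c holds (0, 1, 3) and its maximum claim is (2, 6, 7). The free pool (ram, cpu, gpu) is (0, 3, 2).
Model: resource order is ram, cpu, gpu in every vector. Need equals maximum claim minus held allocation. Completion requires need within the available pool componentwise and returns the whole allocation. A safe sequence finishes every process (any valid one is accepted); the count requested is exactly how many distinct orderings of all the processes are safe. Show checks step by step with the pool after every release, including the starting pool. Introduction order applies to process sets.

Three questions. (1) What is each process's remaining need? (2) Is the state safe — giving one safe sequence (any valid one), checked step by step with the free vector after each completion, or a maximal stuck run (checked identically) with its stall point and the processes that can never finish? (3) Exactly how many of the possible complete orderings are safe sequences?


(1) Remaining need (order ram, cpu, gpu):
  T_b: (0, 2, 2)
  T_d: (0, 2, 2)
  T_g: (2, 5, 8)
  T_i: (4, 7, 8)
  T_f: (3, 7, 7)
  T_c: (2, 5, 4)
(2) SAFE. One safe sequence: T_d, T_b, T_c, T_g, T_f, T_i.
Key observation: T_d marks the first exact bind of the order: its need (0, 2, 2) fits the free (0, 3, 2) with zero slack on a requested resource.
Walking it through:
  pool = (0, 3, 2)
  T_d: need (0, 2, 2) fits (0, 3, 2); releases (1, 0, 1), pool now (1, 3, 3)
  T_b: need (0, 2, 2) fits (1, 3, 3); releases (1, 2, 2), pool now (2, 5, 5)
  T_c: need (2, 5, 4) fits (2, 5, 5); releases (0, 1, 3), pool now (2, 6, 8)
  T_g: need (2, 5, 8) fits (2, 6, 8); releases (1, 1, 1), pool now (3, 7, 9)
  T_f: need (3, 7, 7) fits (3, 7, 9); releases (1, 2, 0), pool now (4, 9, 9)
  T_i: need (4, 7, 8) fits (4, 9, 9); releases (1, 1, 0), pool now (5, 10, 9)
(3) Exactly 2 of the possible complete orderings are safe sequences.


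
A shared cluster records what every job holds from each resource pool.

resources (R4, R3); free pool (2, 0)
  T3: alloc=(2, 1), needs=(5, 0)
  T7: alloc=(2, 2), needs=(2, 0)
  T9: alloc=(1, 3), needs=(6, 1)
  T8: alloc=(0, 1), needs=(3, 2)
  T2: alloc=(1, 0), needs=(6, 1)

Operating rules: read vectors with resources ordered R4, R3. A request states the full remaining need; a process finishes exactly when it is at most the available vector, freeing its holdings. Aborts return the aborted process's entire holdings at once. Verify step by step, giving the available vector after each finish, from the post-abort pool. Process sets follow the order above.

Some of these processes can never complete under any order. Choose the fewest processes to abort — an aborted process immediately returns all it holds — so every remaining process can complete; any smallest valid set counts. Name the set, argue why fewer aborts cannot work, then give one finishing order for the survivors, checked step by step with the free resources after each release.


Abort T3.
Key observation: the returned (2, 1) from T3 is what brings T2 — unrunnable before, under any order — into play at step 2.
Minimality: the empty abort set fails — the state is deadlocked as it stands.
One survivor order: T7, T2, T9, T8. Check, step by step (post-abort pool first):
  pool = (4, 1)
  T7 needs (2, 0) <= (4, 1) -> finishes; pool += (2, 2) = (6, 3)
  T2 needs (6, 1) <= (6, 3) -> finishes; pool += (1, 0) = (7, 3)
  T9 needs (6, 1) <= (7, 3) -> finishes; pool += (1, 3) = (8, 6)
  T8 needs (3, 2) <= (8, 6) -> finishes; pool += (0, 1) = (8, 7)


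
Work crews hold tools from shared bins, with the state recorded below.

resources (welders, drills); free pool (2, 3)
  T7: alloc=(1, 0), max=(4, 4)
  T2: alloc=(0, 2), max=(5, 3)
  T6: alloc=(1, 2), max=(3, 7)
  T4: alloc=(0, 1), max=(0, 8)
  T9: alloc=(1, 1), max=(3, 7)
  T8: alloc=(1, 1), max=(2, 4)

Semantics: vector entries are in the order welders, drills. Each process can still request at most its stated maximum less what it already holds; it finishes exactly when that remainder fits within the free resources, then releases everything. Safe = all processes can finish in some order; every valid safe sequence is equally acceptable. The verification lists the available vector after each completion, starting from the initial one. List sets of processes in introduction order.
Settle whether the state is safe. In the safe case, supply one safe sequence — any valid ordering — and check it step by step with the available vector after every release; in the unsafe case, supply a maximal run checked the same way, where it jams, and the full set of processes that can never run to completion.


UNSAFE.
Key observation: after T8, T7 the pool peaks at (4, 4), and each blocked process is short somewhere: T2 on welders; T6 on drills; T4 on drills; T9 on drills.
Going as far as possible: T8, T7; after that, nothing fits. Walking it through:
  pool = (2, 3)
  run T8 (needs (1, 3), free (2, 3)); after release of (1, 1) the pool is (3, 4)
  run T7 (needs (3, 4), free (3, 4)); after release of (1, 0) the pool is (4, 4)
  T2 cannot run: need (5, 1) vs free (4, 4) (insufficient welders)
  T6 cannot run: need (2, 5) vs free (4, 4) (insufficient drills)
  T4 cannot run: need (0, 7) vs free (4, 4) (insufficient drills)
  T9 cannot run: need (2, 6) vs free (4, 4) (insufficient drills)
Processes that can never finish: T2, T6, T4 and T9.
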